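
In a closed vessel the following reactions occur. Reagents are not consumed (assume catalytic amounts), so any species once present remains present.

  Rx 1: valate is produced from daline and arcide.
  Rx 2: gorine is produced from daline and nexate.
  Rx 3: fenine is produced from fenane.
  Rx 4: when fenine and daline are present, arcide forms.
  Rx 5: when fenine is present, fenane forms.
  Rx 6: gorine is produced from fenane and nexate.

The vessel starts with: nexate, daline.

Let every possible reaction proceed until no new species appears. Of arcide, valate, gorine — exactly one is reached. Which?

gorine

daline and nexate present → gorine forms (Rx 2).
valate would need daline and arcide (Rx 1), but arcide never forms. arcide would need fenine and daline (Rx 4), but fenine never forms.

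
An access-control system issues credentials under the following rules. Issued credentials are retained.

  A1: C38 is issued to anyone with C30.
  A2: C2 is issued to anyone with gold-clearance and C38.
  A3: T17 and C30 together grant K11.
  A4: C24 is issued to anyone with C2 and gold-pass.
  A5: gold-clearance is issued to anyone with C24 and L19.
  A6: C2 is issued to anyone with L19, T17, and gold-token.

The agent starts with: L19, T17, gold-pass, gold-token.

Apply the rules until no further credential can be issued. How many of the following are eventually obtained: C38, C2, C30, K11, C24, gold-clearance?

3

Holding L19, T17, and gold-token grants C2 (A6).
Holding C2 and gold-pass grants C24 (A4).
Holding C24 and L19 grants gold-clearance (A5).
C38 would need C30 (A1), but C30 is never granted.
C2: reached.
No rule produces C30, and it is not given.
K11 would need T17 and C30 (A3), but C30 is never granted.
C24: reached.
gold-clearance: reached.
Reached: C2, C24, and gold-clearance — 3 of the 6.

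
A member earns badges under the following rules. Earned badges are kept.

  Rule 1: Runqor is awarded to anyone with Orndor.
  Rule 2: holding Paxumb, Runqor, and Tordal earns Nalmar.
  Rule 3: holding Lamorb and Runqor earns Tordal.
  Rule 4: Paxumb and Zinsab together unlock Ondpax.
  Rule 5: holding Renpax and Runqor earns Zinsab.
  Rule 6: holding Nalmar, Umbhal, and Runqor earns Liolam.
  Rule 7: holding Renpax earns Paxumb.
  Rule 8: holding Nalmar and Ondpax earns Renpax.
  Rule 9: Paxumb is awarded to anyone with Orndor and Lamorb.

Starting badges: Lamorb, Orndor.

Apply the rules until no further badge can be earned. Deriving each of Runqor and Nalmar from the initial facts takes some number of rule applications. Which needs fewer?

Runqor

Runqor: With Orndor, Runqor is earned (Rule 1). [1 rule application]
Nalmar: With Orndor and Lamorb, Paxumb is earned (Rule 9). With Orndor, Runqor is earned (Rule 1). With Lamorb and Runqor, Tordal is earned (Rule 3). With Paxumb, Runqor, and Tordal, Nalmar is earned (Rule 2). [4 rule applications]
Runqor needs fewer.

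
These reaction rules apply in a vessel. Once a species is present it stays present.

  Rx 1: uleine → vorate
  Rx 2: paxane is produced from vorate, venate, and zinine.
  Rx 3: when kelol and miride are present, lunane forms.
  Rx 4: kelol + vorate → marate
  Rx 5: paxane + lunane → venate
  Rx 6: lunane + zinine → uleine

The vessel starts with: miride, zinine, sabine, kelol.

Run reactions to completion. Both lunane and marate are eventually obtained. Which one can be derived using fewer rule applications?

lunane

lunane: kelol and miride present → lunane forms (Rx 3). [1 rule application]
marate: kelol and miride present → lunane forms (Rx 3). lunane and zinine present → uleine forms (Rx 6). uleine present → vorate forms (Rx 1). kelol and vorate present → marate forms (Rx 4). [4 rule applications]
lunane needs fewer.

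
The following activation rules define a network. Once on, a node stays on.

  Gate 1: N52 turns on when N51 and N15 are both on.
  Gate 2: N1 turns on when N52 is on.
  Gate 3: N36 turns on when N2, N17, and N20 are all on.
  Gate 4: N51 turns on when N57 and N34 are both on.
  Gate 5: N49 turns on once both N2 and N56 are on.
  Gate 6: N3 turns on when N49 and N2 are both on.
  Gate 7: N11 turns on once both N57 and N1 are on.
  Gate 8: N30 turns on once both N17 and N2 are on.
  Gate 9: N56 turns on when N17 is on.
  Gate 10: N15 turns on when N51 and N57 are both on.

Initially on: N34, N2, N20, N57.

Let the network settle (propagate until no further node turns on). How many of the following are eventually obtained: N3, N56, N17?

N3 would need N49 and N2 (Gate 6), but N49 never turns on.
N56 would need N17 (Gate 9), but N17 never turns on.
No rule produces N17, and it is not given.
None of the 3 are reached.

0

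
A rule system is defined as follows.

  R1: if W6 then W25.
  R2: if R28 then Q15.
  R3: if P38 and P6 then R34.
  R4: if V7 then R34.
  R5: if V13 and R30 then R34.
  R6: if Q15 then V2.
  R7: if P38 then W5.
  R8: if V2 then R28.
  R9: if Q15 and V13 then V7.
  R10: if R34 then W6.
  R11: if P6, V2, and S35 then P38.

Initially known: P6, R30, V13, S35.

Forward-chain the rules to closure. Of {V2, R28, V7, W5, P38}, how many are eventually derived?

V2 would need Q15 (R6), but Q15 is never established.
R28 would need V2 (R8), but V2 is never established.
V7 would need Q15 and V13 (R9), but Q15 is never established.
W5 would need P38 (R7), but P38 is never established.
P38 would need P6, V2, and S35 (R11), but V2 is never established.
None of the 5 are reached.

0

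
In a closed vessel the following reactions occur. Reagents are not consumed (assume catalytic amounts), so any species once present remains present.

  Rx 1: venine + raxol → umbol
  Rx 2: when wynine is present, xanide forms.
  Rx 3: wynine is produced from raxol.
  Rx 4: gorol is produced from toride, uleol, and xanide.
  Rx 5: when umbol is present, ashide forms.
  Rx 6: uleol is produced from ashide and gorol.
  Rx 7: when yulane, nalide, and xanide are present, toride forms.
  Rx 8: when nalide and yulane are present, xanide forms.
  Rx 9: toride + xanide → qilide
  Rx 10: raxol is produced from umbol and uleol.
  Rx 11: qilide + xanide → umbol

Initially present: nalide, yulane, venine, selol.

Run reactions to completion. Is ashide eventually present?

Yes

nalide and yulane present → xanide forms (Rx 8).
yulane, nalide, and xanide present → toride forms (Rx 7).
toride and xanide present → qilide forms (Rx 9).
qilide and xanide present → umbol forms (Rx 11).
umbol present → ashide forms (Rx 5).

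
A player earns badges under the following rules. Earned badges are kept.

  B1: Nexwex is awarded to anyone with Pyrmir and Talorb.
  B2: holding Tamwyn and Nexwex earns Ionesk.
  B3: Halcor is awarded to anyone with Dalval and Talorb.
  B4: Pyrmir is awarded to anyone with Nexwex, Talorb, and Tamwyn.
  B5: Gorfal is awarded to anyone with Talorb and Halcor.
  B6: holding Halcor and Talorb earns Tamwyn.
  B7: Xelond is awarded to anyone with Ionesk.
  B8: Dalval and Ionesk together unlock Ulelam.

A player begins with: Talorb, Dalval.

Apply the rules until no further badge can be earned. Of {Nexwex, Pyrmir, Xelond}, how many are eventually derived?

0

Nexwex would need Pyrmir and Talorb (B1), but Pyrmir is never earned.
Pyrmir would need Nexwex, Talorb, and Tamwyn (B4), but Nexwex is never earned.
Xelond would need Ionesk (B7), but Ionesk is never earned.
None of the 3 are reached.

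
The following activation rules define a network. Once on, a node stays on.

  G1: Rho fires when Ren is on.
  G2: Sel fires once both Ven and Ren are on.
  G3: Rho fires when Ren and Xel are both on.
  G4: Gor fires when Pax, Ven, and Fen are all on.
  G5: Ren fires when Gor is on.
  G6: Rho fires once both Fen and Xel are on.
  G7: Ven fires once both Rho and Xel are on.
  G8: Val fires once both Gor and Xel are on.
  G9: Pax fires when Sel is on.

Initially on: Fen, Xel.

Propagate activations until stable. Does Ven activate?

Fen and Xel are on, so Rho fires (G6).
Rho and Xel are on, so Ven fires (G7).

Yes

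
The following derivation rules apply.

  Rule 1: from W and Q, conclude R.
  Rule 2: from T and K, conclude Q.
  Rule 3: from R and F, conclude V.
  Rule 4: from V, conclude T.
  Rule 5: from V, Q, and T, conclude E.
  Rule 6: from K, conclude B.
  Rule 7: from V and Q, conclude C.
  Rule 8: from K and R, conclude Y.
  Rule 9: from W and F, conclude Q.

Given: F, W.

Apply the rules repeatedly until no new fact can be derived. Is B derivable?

B would need K (Rule 6), but K is never established.

No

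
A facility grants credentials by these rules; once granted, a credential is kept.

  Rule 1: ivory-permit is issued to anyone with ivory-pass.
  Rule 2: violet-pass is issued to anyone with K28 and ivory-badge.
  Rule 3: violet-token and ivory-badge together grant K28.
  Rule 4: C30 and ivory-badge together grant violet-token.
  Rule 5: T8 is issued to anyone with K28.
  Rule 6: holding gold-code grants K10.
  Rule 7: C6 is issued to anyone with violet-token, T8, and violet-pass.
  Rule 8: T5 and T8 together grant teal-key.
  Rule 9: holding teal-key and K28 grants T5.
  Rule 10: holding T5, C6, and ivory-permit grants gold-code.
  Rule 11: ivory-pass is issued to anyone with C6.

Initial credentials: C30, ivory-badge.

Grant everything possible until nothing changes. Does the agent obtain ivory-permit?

Holding C30 and ivory-badge grants violet-token (Rule 4).
Holding violet-token and ivory-badge grants K28 (Rule 3).
Holding K28 grants T8 (Rule 5).
Holding K28 and ivory-badge grants violet-pass (Rule 2).
Holding violet-token, T8, and violet-pass grants C6 (Rule 7).
Holding C6 grants ivory-pass (Rule 11).
Holding ivory-pass grants ivory-permit (Rule 1).

Yes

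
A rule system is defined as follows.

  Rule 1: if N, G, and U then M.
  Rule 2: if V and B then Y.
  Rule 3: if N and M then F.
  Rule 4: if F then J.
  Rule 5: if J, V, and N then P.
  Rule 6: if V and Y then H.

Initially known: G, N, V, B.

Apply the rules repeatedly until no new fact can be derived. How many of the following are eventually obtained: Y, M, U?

From V and B, Rule 2 gives Y.
Y: reached.
M would need N, G, and U (Rule 1), but U is never established.
No rule produces U, and it is not given.
Reached: Y — 1 of the 3.

1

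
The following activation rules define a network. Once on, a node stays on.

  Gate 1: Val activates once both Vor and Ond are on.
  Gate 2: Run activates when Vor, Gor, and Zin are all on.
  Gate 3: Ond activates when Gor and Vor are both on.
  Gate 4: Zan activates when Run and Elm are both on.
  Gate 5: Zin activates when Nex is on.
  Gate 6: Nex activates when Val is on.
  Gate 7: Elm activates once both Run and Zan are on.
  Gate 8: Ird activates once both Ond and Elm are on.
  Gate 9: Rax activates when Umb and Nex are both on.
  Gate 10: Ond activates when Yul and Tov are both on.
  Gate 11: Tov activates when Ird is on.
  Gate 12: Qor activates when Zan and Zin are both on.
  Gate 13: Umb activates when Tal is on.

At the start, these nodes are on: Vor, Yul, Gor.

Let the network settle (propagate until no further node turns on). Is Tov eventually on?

Tov would need Ird (Gate 11), but Ird never turns on.

No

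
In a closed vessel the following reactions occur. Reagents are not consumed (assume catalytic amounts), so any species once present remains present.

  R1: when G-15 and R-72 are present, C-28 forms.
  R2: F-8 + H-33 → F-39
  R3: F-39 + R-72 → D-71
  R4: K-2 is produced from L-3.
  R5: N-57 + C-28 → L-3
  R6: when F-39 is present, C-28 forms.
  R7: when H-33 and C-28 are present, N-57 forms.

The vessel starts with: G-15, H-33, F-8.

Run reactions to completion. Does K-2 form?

Yes

F-8 and H-33 present → F-39 forms (R2).
F-39 present → C-28 forms (R6).
H-33 and C-28 present → N-57 forms (R7).
N-57 and C-28 present → L-3 forms (R5).
L-3 present → K-2 forms (R4).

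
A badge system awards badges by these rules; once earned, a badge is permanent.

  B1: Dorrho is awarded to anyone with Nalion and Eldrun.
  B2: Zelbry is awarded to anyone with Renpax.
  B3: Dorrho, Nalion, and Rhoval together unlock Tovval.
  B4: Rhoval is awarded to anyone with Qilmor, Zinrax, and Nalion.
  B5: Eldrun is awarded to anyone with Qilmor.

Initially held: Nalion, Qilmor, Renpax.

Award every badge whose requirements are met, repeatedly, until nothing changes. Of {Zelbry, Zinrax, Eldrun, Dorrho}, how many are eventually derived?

3

With Qilmor, Eldrun is earned (B5).
With Renpax, Zelbry is earned (B2).
With Nalion and Eldrun, Dorrho is earned (B1).
Zelbry: reached.
No rule produces Zinrax, and it is not given.
Eldrun: reached.
Dorrho: reached.
Reached: Zelbry, Eldrun, and Dorrho — 3 of the 4.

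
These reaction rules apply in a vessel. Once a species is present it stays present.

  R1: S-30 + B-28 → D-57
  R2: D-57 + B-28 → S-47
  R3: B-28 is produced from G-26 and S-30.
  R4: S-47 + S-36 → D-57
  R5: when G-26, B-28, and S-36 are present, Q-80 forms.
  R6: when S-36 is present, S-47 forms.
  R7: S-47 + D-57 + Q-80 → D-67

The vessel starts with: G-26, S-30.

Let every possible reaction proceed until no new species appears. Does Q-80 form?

Q-80 would need G-26, B-28, and S-36 (R5), but S-36 never forms.

No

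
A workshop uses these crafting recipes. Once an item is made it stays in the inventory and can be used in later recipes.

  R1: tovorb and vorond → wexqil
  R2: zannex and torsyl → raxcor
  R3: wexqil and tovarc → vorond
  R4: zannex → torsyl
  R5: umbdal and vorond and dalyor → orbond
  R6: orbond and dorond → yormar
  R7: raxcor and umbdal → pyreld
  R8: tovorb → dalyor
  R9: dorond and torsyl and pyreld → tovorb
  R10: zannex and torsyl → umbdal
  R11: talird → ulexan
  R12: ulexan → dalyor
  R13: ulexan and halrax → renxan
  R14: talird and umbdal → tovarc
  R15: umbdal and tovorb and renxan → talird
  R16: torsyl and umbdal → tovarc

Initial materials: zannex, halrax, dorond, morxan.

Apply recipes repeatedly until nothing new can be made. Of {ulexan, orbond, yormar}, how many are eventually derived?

ulexan would need talird (R11), but talird is never obtained.
orbond would need umbdal, vorond, and dalyor (R5), but vorond is never obtained.
yormar would need orbond and dorond (R6), but orbond is never obtained.
None of the 3 are reached.

0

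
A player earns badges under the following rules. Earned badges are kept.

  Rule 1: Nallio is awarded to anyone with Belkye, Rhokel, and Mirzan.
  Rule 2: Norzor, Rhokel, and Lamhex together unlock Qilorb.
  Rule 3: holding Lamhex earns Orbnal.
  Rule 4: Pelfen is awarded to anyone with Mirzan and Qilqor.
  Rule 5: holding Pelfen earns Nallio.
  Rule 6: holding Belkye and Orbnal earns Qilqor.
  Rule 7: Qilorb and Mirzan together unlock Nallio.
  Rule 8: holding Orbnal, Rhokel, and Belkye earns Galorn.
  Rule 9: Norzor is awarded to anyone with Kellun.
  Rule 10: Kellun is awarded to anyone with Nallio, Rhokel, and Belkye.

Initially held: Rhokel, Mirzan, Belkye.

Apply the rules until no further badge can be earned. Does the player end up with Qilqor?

Qilqor would need Belkye and Orbnal (Rule 6), but Orbnal is never earned.

No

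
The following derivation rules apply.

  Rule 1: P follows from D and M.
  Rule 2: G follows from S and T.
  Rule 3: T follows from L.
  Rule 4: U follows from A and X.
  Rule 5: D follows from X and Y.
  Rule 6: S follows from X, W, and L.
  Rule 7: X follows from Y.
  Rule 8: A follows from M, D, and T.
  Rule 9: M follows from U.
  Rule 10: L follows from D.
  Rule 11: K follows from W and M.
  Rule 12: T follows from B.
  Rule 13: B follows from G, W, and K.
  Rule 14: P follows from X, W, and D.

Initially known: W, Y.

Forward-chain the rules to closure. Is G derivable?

Y holds, so X follows (Rule 7).
From X and Y, Rule 5 gives D.
From D, Rule 10 gives L.
From X, W, and L, Rule 6 gives S.
From L, Rule 3 gives T.
From S and T, Rule 2 gives G.

Yes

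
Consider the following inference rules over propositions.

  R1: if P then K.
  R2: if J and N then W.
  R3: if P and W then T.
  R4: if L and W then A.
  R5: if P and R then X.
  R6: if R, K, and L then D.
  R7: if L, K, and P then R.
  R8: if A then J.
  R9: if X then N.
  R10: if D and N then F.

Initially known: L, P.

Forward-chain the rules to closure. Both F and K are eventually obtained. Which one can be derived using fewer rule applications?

K: From P, R1 gives K. [1 rule application]
F: From P, R1 gives K. L, K, and P hold, so R follows (R7). R, K, and L hold, so D follows (R6). From P and R, R5 gives X. X holds, so N follows (R9). From D and N, R10 gives F. [6 rule applications]
K needs fewer.

K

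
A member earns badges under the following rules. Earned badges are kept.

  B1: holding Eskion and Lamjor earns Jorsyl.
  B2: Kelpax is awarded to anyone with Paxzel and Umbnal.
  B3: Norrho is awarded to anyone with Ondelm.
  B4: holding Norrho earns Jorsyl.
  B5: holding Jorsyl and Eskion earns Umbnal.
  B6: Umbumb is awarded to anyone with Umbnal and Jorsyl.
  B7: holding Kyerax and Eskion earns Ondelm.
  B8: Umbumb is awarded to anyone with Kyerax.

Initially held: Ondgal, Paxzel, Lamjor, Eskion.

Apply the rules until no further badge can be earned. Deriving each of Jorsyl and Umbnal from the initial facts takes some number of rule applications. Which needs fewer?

Jorsyl: With Eskion and Lamjor, Jorsyl is earned (B1). [1 rule application]
Umbnal: With Eskion and Lamjor, Jorsyl is earned (B1). With Jorsyl and Eskion, Umbnal is earned (B5). [2 rule applications]
Jorsyl needs fewer.

Jorsyl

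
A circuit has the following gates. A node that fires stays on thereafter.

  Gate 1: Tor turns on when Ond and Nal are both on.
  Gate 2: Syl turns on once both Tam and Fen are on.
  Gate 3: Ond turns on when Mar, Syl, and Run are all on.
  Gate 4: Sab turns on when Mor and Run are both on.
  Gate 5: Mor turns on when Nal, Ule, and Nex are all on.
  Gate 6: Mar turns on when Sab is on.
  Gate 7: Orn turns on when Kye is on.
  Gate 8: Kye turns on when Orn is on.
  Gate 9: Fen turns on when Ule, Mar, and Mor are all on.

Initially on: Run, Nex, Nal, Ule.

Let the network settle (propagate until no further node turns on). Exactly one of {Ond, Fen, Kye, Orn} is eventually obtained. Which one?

Nal, Ule, and Nex are on, so Mor turns on (Gate 5).
Mor and Run are on, so Sab turns on (Gate 4).
Sab is on, so Mar turns on (Gate 6).
Gate 9: Ule, Mar, and Mor on → Fen on.
Kye would need Orn (Gate 8), but Orn never turns on. Ond would need Mar, Syl, and Run (Gate 3), but Syl never turns on. Orn would need Kye (Gate 7), but Kye never turns on.

Fen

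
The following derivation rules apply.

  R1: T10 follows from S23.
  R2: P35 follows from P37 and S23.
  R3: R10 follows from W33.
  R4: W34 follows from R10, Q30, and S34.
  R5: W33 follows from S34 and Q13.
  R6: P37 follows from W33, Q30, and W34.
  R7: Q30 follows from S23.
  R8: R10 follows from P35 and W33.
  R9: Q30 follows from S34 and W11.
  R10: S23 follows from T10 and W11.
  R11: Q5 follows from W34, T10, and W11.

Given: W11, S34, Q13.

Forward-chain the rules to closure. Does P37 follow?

Yes

S34 and Q13 hold, so W33 follows (R5).
S34 and W11 hold, so Q30 follows (R9).
From W33, R3 gives R10.
From R10, Q30, and S34, R4 gives W34.
W33, Q30, and W34 hold, so P37 follows (R6).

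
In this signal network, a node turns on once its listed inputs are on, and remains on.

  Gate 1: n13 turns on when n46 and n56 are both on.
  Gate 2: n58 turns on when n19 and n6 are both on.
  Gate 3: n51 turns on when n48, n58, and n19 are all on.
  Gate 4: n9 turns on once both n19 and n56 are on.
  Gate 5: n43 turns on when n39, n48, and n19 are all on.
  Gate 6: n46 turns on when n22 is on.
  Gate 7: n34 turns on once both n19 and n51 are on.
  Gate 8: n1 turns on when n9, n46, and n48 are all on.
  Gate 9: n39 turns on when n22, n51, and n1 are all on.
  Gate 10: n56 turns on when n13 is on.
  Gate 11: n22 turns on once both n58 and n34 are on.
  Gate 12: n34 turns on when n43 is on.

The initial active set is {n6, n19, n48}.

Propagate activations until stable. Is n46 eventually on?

Gate 2: n19 and n6 on → n58 on.
Gate 3: n48, n58, and n19 on → n51 on.
n19 and n51 are on, so n34 turns on (Gate 7).
n58 and n34 are on, so n22 turns on (Gate 11).
Gate 6: n22 on → n46 on.

Yes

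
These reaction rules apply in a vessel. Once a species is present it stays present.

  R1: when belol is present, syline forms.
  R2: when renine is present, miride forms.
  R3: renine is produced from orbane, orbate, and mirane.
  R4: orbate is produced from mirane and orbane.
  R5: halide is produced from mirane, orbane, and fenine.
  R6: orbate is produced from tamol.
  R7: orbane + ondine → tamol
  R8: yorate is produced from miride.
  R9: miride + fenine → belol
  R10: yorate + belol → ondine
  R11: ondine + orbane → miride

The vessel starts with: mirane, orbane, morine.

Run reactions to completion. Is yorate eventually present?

Yes

mirane and orbane present → orbate forms (R4).
orbane, orbate, and mirane present → renine forms (R3).
renine present → miride forms (R2).
miride present → yorate forms (R8).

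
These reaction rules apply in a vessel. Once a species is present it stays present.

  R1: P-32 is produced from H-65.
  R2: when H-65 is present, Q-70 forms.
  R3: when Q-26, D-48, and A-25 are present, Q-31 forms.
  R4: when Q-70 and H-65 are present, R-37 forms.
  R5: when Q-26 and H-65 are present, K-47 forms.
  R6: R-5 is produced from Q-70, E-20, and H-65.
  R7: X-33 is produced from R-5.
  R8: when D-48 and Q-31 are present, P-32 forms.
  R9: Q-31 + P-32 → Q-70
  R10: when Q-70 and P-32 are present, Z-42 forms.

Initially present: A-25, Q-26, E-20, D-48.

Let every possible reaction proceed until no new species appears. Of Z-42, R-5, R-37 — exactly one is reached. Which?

Z-42

Q-26, D-48, and A-25 present → Q-31 forms (R3).
D-48 and Q-31 present → P-32 forms (R8).
Q-31 and P-32 present → Q-70 forms (R9).
Q-70 and P-32 present → Z-42 forms (R10).
R-37 would need Q-70 and H-65 (R4), but H-65 never forms. R-5 would need Q-70, E-20, and H-65 (R6), but H-65 never forms.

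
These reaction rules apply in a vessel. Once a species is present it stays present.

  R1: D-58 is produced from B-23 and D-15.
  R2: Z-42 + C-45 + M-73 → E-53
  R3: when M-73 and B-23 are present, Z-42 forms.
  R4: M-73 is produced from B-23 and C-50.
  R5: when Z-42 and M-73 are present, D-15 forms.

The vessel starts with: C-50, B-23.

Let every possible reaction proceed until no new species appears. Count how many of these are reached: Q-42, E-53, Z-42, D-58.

B-23 and C-50 present → M-73 forms (R4).
M-73 and B-23 present → Z-42 forms (R3).
Z-42 and M-73 present → D-15 forms (R5).
B-23 and D-15 present → D-58 forms (R1).
No rule produces Q-42, and it is not given.
E-53 would need Z-42, C-45, and M-73 (R2), but C-45 never forms.
Z-42: reached.
D-58: reached.
Reached: Z-42 and D-58 — 2 of the 4.

2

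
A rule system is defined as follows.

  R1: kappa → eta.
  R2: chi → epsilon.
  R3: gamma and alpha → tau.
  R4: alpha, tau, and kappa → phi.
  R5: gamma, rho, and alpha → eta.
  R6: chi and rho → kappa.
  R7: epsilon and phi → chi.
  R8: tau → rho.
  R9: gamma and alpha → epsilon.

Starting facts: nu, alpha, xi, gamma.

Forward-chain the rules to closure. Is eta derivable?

Yes

gamma and alpha hold, so tau follows (R3).
tau holds, so rho follows (R8).
gamma, rho, and alpha hold, so eta follows (R5).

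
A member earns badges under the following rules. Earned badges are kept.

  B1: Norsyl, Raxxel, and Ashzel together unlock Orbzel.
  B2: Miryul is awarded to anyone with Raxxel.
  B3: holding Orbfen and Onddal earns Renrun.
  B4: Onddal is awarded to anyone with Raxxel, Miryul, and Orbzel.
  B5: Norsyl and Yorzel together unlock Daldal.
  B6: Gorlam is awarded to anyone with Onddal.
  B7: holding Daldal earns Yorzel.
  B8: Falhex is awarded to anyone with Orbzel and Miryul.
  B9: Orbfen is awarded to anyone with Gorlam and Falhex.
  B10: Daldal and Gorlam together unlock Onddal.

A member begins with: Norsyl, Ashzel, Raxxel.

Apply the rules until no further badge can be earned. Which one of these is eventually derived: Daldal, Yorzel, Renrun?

With Raxxel, Miryul is earned (B2).
With Norsyl, Raxxel, and Ashzel, Orbzel is earned (B1).
With Raxxel, Miryul, and Orbzel, Onddal is earned (B4).
With Orbzel and Miryul, Falhex is earned (B8).
With Onddal, Gorlam is earned (B6).
With Gorlam and Falhex, Orbfen is earned (B9).
With Orbfen and Onddal, Renrun is earned (B3).
Yorzel would need Daldal (B7), but Daldal is never earned. Daldal would need Norsyl and Yorzel (B5), but Yorzel is never earned.

Renrun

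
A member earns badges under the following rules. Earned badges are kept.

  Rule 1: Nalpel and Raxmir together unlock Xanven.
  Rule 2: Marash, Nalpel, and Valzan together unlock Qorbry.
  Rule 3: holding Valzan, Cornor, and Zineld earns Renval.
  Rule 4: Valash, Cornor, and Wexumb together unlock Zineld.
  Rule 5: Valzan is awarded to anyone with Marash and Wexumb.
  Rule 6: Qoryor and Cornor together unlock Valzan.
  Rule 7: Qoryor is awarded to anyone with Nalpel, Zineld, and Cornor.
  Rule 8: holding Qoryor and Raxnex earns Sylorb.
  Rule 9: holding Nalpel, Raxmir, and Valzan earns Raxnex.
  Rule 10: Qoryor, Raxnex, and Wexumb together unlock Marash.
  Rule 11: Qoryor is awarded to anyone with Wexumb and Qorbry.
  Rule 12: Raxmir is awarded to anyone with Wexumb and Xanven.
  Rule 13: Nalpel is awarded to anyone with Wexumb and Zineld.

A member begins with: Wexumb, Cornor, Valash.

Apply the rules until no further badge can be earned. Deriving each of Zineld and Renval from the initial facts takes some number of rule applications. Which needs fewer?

Zineld: With Valash, Cornor, and Wexumb, Zineld is earned (Rule 4). [1 rule application]
Renval: With Valash, Cornor, and Wexumb, Zineld is earned (Rule 4). With Wexumb and Zineld, Nalpel is earned (Rule 13). With Nalpel, Zineld, and Cornor, Qoryor is earned (Rule 7). With Qoryor and Cornor, Valzan is earned (Rule 6). With Valzan, Cornor, and Zineld, Renval is earned (Rule 3). [5 rule applications]
Zineld needs fewer.

Zineld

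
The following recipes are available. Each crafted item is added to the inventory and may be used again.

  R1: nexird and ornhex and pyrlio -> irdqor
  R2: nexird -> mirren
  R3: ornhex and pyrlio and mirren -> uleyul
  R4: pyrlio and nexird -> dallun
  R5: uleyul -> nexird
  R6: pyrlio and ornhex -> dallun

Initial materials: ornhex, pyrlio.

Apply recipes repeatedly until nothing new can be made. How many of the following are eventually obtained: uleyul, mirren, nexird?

0

uleyul would need ornhex, pyrlio, and mirren (R3), but mirren is never obtained.
mirren would need nexird (R2), but nexird is never obtained.
nexird would need uleyul (R5), but uleyul is never obtained.
None of the 3 are reached.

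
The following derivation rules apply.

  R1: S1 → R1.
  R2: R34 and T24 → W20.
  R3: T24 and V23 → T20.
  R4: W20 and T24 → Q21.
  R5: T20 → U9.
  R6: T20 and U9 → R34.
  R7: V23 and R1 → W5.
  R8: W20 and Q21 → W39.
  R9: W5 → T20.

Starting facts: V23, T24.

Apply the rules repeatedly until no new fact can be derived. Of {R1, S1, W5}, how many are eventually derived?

R1 would need S1 (R1), but S1 is never established.
No rule produces S1, and it is not given.
W5 would need V23 and R1 (R7), but R1 is never established.
None of the 3 are reached.

0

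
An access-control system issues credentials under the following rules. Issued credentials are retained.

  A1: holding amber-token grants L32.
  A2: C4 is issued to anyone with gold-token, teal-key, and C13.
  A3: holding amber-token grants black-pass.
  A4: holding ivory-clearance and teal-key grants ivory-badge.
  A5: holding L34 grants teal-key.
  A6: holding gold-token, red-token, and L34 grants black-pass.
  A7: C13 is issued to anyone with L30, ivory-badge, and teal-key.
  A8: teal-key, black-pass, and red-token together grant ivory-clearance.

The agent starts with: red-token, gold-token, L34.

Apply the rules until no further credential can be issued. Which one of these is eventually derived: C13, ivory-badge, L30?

Holding gold-token, red-token, and L34 grants black-pass (A6).
Holding L34 grants teal-key (A5).
Holding teal-key, black-pass, and red-token grants ivory-clearance (A8).
Holding ivory-clearance and teal-key grants ivory-badge (A4).
No rule produces L30, and it is not given. C13 would need L30, ivory-badge, and teal-key (A7), but L30 is never granted.

ivory-badge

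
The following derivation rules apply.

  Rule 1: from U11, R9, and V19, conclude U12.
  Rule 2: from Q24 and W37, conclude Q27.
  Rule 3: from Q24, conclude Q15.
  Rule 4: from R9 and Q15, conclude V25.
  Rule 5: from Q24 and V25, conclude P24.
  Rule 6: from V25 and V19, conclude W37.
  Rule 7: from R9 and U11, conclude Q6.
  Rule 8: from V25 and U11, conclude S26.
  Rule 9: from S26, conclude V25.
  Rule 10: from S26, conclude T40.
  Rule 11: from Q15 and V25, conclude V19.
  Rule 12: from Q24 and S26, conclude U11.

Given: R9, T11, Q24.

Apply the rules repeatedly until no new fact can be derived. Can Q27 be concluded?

Yes

Q24 holds, so Q15 follows (Rule 3).
R9 and Q15 hold, so V25 follows (Rule 4).
From Q15 and V25, Rule 11 gives V19.
From V25 and V19, Rule 6 gives W37.
Q24 and W37 hold, so Q27 follows (Rule 2).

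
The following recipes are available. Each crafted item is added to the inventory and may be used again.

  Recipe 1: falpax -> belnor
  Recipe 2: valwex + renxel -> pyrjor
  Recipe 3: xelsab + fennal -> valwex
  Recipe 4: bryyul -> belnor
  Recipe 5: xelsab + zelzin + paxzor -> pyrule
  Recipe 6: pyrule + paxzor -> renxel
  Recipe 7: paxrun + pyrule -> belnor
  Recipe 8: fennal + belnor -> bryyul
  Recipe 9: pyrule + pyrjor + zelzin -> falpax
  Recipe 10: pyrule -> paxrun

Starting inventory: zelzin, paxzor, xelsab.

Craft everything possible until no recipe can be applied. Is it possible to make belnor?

Yes

xelsab + zelzin + paxzor -> pyrule (Recipe 5).
Using Recipe 10, pyrule makes paxrun.
Using Recipe 7, paxrun and pyrule make belnor.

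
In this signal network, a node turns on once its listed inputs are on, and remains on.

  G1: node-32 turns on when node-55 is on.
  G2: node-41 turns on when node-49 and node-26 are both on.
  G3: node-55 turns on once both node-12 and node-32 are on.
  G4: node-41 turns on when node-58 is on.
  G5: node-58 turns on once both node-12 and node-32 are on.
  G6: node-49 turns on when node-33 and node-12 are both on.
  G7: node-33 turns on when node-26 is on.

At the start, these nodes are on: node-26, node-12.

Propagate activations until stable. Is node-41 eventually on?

Yes

node-26 is on, so node-33 turns on (G7).
node-33 and node-12 are on, so node-49 turns on (G6).
G2: node-49 and node-26 on → node-41 on.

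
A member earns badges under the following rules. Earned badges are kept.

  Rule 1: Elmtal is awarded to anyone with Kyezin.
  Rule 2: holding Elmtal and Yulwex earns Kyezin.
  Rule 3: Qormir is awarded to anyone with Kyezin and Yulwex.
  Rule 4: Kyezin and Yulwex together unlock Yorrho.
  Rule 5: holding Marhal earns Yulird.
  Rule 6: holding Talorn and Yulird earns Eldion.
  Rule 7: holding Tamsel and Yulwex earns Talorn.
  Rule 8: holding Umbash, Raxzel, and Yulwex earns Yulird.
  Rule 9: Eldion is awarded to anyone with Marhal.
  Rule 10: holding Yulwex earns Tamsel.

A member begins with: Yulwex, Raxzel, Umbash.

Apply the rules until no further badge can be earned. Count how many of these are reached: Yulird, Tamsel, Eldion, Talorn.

4

With Umbash, Raxzel, and Yulwex, Yulird is earned (Rule 8).
With Yulwex, Tamsel is earned (Rule 10).
With Tamsel and Yulwex, Talorn is earned (Rule 7).
With Talorn and Yulird, Eldion is earned (Rule 6).
Yulird: reached.
Tamsel: reached.
Eldion: reached.
Talorn: reached.
All 4 are reached.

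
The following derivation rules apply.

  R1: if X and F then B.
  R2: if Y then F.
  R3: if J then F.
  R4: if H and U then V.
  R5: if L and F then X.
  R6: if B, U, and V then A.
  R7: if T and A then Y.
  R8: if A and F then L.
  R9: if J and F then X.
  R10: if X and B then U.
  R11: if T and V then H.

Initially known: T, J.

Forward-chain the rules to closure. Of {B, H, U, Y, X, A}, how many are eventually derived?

3

From J, R3 gives F.
From J and F, R9 gives X.
X and F hold, so B follows (R1).
From X and B, R10 gives U.
B: reached.
H would need T and V (R11), but V is never established.
U: reached.
Y would need T and A (R7), but A is never established.
X: reached.
A would need B, U, and V (R6), but V is never established.
Reached: B, U, and X — 3 of the 6.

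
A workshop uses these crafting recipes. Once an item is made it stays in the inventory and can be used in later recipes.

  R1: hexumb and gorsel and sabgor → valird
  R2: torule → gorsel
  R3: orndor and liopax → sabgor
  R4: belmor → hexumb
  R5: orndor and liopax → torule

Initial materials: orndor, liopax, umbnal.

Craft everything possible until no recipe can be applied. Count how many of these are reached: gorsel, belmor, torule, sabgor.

3

Using R3, orndor and liopax make sabgor.
Using R5, orndor and liopax make torule.
Using R2, torule makes gorsel.
gorsel: reached.
No rule produces belmor, and it is not given.
torule: reached.
sabgor: reached.
Reached: gorsel, torule, and sabgor — 3 of the 4.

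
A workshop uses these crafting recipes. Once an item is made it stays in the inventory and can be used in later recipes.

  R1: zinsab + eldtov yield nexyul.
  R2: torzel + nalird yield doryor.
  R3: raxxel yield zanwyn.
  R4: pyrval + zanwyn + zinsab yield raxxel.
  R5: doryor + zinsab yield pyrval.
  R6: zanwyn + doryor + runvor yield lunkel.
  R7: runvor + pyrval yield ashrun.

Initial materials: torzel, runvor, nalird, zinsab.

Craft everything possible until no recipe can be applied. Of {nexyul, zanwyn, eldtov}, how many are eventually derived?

nexyul would need zinsab and eldtov (R1), but eldtov is never obtained.
zanwyn would need raxxel (R3), but raxxel is never obtained.
No rule produces eldtov, and it is not given.
None of the 3 are reached.

0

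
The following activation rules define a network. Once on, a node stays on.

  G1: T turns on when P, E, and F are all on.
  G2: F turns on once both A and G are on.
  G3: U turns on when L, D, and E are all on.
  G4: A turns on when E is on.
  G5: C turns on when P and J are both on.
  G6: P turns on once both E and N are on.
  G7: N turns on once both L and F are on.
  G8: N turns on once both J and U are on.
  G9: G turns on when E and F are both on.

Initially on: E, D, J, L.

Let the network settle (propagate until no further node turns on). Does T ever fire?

No

T would need P, E, and F (G1), but F never turns on.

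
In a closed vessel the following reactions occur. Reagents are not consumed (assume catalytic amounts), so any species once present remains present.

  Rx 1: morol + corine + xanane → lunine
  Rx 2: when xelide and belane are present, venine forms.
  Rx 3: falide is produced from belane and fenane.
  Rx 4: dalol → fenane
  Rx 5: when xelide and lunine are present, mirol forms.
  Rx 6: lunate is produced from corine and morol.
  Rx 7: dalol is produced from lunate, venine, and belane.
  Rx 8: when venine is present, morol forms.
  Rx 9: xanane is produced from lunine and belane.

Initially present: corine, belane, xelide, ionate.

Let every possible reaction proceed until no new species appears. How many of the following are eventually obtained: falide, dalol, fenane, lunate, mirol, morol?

xelide and belane present → venine forms (Rx 2).
venine present → morol forms (Rx 8).
corine and morol present → lunate forms (Rx 6).
lunate, venine, and belane present → dalol forms (Rx 7).
dalol present → fenane forms (Rx 4).
belane and fenane present → falide forms (Rx 3).
falide: reached.
dalol: reached.
fenane: reached.
lunate: reached.
mirol would need xelide and lunine (Rx 5), but lunine never forms.
morol: reached.
Reached: falide, dalol, fenane, lunate, and morol — 5 of the 6.

5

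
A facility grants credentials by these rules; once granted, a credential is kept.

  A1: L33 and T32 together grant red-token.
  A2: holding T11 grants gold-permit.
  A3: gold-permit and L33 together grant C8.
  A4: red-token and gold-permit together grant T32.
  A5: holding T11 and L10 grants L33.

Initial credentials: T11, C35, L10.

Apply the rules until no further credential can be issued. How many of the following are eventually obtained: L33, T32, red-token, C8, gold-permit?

3

Holding T11 grants gold-permit (A2).
Holding T11 and L10 grants L33 (A5).
Holding gold-permit and L33 grants C8 (A3).
L33: reached.
T32 would need red-token and gold-permit (A4), but red-token is never granted.
red-token would need L33 and T32 (A1), but T32 is never granted.
C8: reached.
gold-permit: reached.
Reached: L33, C8, and gold-permit — 3 of the 5.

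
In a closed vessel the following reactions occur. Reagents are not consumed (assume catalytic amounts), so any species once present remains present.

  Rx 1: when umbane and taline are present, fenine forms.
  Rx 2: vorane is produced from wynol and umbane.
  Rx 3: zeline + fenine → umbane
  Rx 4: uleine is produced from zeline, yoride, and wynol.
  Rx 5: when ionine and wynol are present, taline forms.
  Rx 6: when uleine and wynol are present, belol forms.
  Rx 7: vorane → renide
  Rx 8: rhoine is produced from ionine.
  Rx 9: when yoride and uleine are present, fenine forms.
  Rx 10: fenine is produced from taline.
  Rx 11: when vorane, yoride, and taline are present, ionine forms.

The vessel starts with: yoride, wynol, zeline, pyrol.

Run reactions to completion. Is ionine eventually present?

ionine would need vorane, yoride, and taline (Rx 11), but taline never forms.

No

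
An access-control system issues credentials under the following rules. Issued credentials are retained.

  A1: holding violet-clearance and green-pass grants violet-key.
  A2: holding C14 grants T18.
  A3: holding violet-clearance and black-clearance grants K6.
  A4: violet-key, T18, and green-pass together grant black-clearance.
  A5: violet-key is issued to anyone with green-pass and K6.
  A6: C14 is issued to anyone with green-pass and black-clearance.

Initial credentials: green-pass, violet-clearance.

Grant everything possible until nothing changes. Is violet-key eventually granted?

Yes

Holding violet-clearance and green-pass grants violet-key (A1).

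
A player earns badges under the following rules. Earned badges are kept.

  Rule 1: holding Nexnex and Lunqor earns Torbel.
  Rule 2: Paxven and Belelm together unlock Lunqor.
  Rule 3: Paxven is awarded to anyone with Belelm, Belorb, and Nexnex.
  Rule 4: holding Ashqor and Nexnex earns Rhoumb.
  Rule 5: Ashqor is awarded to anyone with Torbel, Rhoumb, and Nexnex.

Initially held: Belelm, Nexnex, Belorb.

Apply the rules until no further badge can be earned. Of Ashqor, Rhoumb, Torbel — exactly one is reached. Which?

Torbel

With Belelm, Belorb, and Nexnex, Paxven is earned (Rule 3).
With Paxven and Belelm, Lunqor is earned (Rule 2).
With Nexnex and Lunqor, Torbel is earned (Rule 1).
Rhoumb would need Ashqor and Nexnex (Rule 4), but Ashqor is never earned. Ashqor would need Torbel, Rhoumb, and Nexnex (Rule 5), but Rhoumb is never earned.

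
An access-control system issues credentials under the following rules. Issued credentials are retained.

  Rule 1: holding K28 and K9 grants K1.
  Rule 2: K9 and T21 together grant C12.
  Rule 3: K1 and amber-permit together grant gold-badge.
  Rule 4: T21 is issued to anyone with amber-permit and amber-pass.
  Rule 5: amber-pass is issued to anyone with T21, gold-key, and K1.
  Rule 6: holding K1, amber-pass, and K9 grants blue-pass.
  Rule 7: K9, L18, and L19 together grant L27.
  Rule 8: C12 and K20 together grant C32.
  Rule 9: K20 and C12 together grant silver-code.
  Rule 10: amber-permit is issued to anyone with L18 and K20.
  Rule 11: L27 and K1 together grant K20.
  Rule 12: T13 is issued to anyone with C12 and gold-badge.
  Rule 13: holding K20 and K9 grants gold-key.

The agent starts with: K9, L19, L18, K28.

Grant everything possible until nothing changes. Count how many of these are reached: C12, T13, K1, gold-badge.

2

Holding K28 and K9 grants K1 (Rule 1).
Holding K9, L18, and L19 grants L27 (Rule 7).
Holding L27 and K1 grants K20 (Rule 11).
Holding L18 and K20 grants amber-permit (Rule 10).
Holding K1 and amber-permit grants gold-badge (Rule 3).
C12 would need K9 and T21 (Rule 2), but T21 is never granted.
T13 would need C12 and gold-badge (Rule 12), but C12 is never granted.
K1: reached.
gold-badge: reached.
Reached: K1 and gold-badge — 2 of the 4.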